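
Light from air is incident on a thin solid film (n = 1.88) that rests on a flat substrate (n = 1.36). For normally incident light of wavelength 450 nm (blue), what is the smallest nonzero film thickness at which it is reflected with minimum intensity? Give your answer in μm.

Top surface (1.0 → 1.88): reflection off a higher-index medium gives a half-wave phase shift.
Bottom surface (1.88 → 1.36): reflection off a lower-index medium gives no phase shift.
Exactly one π shift → a net half-wave offset.
With one net inversion, destructive interference in reflection requires 2 n t = m λ.
The smallest nonzero thickness corresponds to m = 1: t = m λ / (2 n) = 1.00 × 450 / (2 × 1.88) = 120 nm.

0.120 μm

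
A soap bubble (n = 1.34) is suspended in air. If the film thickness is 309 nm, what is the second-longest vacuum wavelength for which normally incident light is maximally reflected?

552 nm

Top surface (1.0 → 1.34): reflection off a higher-index medium gives a half-wave phase shift.
Bottom surface (1.34 → 1.0): reflection off a lower-index medium gives no phase shift.
Exactly one π shift → a net half-wave offset.
For strong reflection here: 2 n t = (m + ½) λ.
λ = 2 n t / (m + ½). The second-longest wavelength is m = 1: λ = 2 × 1.34 × 309 / 1.50 = 552 nm.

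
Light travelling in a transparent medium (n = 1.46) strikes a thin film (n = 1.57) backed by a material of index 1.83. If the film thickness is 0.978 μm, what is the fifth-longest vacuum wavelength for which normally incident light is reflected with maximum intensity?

614 nm

At the upper boundary (n = 1.46 to n = 1.57) the reflected ray undergoes a half-wave phase shift.
Ray reflecting at the bottom interface goes from n = 1.57 toward n = 1.83: a half-wave phase shift.
The two reflections carry the same phase change, so no net offset.
With no net inversion, constructive interference in reflection requires 2 n t = m λ.
λ = 2 n t / m. The fifth-longest wavelength is m = 5: λ = 2 × 1.57 × 978 / 5.00 = 614 nm.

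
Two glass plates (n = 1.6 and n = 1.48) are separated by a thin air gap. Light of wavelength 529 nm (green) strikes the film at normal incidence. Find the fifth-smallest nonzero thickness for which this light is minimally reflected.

Top surface (1.6 → 1.0): reflection off a lower-index medium gives no phase shift.
Bottom surface (1.0 → 1.48): reflection off a higher-index medium gives a half-wave phase shift.
The two reflections differ by half a wavelength.
So the condition for destructive reflection is 2 n t = m λ.
The fifth-smallest nonzero thickness corresponds to m = 5: t = m λ / (2 n) = 5.00 × 529 / (2 × 1.0) = 1323 nm.

1323 nm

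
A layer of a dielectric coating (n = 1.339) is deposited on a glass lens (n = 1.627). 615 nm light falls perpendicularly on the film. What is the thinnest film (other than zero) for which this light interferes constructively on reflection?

Ray reflecting at the top interface goes from n = 1.0 toward n = 1.339: a half-wave phase shift.
Ray reflecting at the bottom interface goes from n = 1.339 toward n = 1.627: a half-wave phase shift.
The two reflections carry the same phase change, so no net offset.
So the condition for constructive reflection is 2 n t = m λ.
Minimum nonzero at m = 1: t = λ / (2 n) = 615 / (2 × 1.339) = 230 nm.

230 nm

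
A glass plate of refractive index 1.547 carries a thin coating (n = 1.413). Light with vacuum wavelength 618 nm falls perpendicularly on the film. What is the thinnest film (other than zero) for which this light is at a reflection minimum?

109 nm

Ray reflecting at the top interface goes from n = 1.0 toward n = 1.413: a half-wave phase shift.
Bottom surface (1.413 → 1.547): reflection off a higher-index medium gives a half-wave phase shift.
The two reflections carry the same phase change, so no net offset.
For dark reflection here: 2 n t = (m + ½) λ.
Minimum at m = 0: t = λ / (4 n) = 618 / (4 × 1.413) = 109 nm.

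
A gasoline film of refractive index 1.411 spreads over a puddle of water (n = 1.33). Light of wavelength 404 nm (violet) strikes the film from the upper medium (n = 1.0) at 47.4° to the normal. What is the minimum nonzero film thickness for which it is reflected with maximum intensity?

Top surface (1.0 → 1.411): reflection off a higher-index medium gives a half-wave phase shift.
Ray reflecting at the bottom interface goes from n = 1.411 toward n = 1.33: no phase shift.
Exactly one π shift → a net half-wave offset.
So the condition for constructive reflection is 2 n t cos θ_r = (m + ½) λ.
Snell's law: 1.0 sin 47.4° = 1.411 sin θ_r → sin θ_r = 0.522, cos θ_r = 0.853.
Minimum at m = 0: t = λ / (4 n cos θ_r) = 404 / (4 × 1.411 × 0.853) = 83.9 nm.

83.9 nm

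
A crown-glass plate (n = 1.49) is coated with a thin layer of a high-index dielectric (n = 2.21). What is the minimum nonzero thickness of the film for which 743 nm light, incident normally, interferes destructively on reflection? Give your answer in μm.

Ray reflecting at the top interface goes from n = 1.0 toward n = 2.21: a half-wave phase shift.
At the lower boundary (n = 2.21 to n = 1.49) the reflected ray undergoes no phase shift.
The two reflections differ by half a wavelength.
So the condition for destructive reflection is 2 n t = m λ.
Minimum nonzero at m = 1: t = λ / (2 n) = 743 / (2 × 2.21) = 168 nm.

0.168 μm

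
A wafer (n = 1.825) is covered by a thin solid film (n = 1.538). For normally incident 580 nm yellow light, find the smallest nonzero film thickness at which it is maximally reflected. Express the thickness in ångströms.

1886 Å

Ray reflecting at the top interface goes from n = 1.0 toward n = 1.538: a half-wave phase shift.
Ray reflecting at the bottom interface goes from n = 1.538 toward n = 1.825: a half-wave phase shift.
Zero or two π shifts → no net half-wave offset.
For bright reflection here: 2 n t = m λ.
Minimum nonzero at m = 1: t = λ / (2 n) = 580 / (2 × 1.538) = 189 nm.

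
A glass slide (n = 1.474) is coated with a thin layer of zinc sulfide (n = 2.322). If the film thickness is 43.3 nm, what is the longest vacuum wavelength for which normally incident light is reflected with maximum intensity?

At the upper boundary (n = 1.0 to n = 2.322) the reflected ray undergoes a half-wave phase shift.
At the lower boundary (n = 2.322 to n = 1.474) the reflected ray undergoes no phase shift.
Exactly one π shift → a net half-wave offset.
With one net inversion, constructive interference in reflection requires 2 n t = (m + ½) λ.
λ = 2 n t / (m + ½). The longest wavelength is m = 0: λ = 2 × 2.322 × 43.3 / 0.500 = 402 nm.

402 nm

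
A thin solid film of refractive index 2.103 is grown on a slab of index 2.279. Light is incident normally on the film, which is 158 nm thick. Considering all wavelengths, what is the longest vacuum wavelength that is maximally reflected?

665 nm

Ray reflecting at the top interface goes from n = 1.0 toward n = 2.103: a half-wave phase shift.
Ray reflecting at the bottom interface goes from n = 2.103 toward n = 2.279: a half-wave phase shift.
The two reflections carry the same phase change, so no net offset.
With no net inversion, constructive interference in reflection requires 2 n t = m λ.
λ = 2 n t / m. The longest wavelength is m = 1: λ = 2 × 2.103 × 158 / 1.00 = 665 nm.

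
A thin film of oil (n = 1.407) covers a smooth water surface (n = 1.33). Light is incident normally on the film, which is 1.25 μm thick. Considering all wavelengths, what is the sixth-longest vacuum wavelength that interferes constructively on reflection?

Top surface (1.0 → 1.407): reflection off a higher-index medium gives a half-wave phase shift.
Bottom surface (1.407 → 1.33): reflection off a lower-index medium gives no phase shift.
Net: one phase inversion between the two reflected rays.
For strong reflection here: 2 n t = (m + ½) λ.
λ = 2 n t / (m + ½). The sixth-longest wavelength is m = 5: λ = 2 × 1.407 × 1250 / 5.50 = 640 nm.

640 nm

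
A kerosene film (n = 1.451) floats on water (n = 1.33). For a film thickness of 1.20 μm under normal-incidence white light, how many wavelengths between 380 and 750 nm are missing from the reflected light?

Top surface (1.0 → 1.451): reflection off a higher-index medium gives a half-wave phase shift.
At the lower boundary (n = 1.451 to n = 1.33) the reflected ray undergoes no phase shift.
Exactly one π shift → a net half-wave offset.
With one net inversion, destructive interference in reflection requires 2 n t = m λ.
λ = 2 n t / m = 3482 / m nm.
m=4: 871 nm (IR); m=5: 696 nm (visible); m=6: 580 nm (visible); m=7: 497 nm (visible); m=8: 435 nm (visible); m=9: 387 nm (visible); m=10: 348 nm (UV).

5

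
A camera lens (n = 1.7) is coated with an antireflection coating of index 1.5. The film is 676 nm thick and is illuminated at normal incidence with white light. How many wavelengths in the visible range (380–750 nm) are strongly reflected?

3

Ray reflecting at the top interface goes from n = 1.0 toward n = 1.5: a half-wave phase shift.
At the lower boundary (n = 1.5 to n = 1.7) the reflected ray undergoes a half-wave phase shift.
Zero or two π shifts → no net half-wave offset.
With no net inversion, constructive interference in reflection requires 2 n t = m λ.
λ = 2 n t / m = 2028 / m nm.
m=2: 1014 nm (IR); m=3: 676 nm (visible); m=4: 507 nm (visible); m=5: 406 nm (visible); m=6: 338 nm (UV).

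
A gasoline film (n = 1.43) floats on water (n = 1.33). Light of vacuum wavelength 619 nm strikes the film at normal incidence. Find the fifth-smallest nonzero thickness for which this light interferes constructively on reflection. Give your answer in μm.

0.974 μm

Ray reflecting at the top interface goes from n = 1.0 toward n = 1.43: a half-wave phase shift.
Ray reflecting at the bottom interface goes from n = 1.43 toward n = 1.33: no phase shift.
Net: one phase inversion between the two reflected rays.
So the condition for constructive reflection is 2 n t = (m + ½) λ.
The fifth-smallest nonzero thickness corresponds to m = 4: t = (m + ½) λ / (2 n) = 4.50 × 619 / (2 × 1.43) = 974 nm.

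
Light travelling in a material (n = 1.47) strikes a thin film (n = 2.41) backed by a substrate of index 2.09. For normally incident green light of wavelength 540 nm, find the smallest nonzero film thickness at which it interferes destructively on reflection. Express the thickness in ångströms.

1120 Å

At the upper boundary (n = 1.47 to n = 2.41) the reflected ray undergoes a half-wave phase shift.
Bottom surface (2.41 → 2.09): reflection off a lower-index medium gives no phase shift.
The two reflections differ by half a wavelength.
With one net inversion, destructive interference in reflection requires 2 n t = m λ.
Minimum nonzero at m = 1: t = λ / (2 n) = 540 / (2 × 2.41) = 112 nm.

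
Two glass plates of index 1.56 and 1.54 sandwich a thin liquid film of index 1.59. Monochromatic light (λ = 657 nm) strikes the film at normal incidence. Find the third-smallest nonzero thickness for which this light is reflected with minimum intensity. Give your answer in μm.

0.620 μm

Top surface (1.56 → 1.59): reflection off a higher-index medium gives a half-wave phase shift.
At the lower boundary (n = 1.59 to n = 1.54) the reflected ray undergoes no phase shift.
Exactly one π shift → a net half-wave offset.
For weak reflection here: 2 n t = m λ.
The third-smallest nonzero thickness corresponds to m = 3: t = m λ / (2 n) = 3.00 × 657 / (2 × 1.59) = 620 nm.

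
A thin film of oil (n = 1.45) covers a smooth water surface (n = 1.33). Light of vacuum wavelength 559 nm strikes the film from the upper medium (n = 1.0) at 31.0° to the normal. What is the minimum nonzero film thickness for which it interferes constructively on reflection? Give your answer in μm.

At the upper boundary (n = 1.0 to n = 1.45) the reflected ray undergoes a half-wave phase shift.
Ray reflecting at the bottom interface goes from n = 1.45 toward n = 1.33: no phase shift.
Exactly one π shift → a net half-wave offset.
For maximum reflection here: 2 n t cos θ_r = (m + ½) λ.
Snell's law: 1.0 sin 31.0° = 1.45 sin θ_r → sin θ_r = 0.355, cos θ_r = 0.935.
Minimum at m = 0: t = λ / (4 n cos θ_r) = 559 / (4 × 1.45 × 0.935) = 103 nm.

0.103 μm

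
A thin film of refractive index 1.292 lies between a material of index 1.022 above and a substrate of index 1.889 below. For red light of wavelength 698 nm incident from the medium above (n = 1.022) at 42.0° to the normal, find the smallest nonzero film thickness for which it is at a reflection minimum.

At the upper boundary (n = 1.022 to n = 1.292) the reflected ray undergoes a half-wave phase shift.
Bottom surface (1.292 → 1.889): reflection off a higher-index medium gives a half-wave phase shift.
The two reflections carry the same phase change, so no net offset.
With no net inversion, destructive interference in reflection requires 2 n t cos θ_r = (m + ½) λ.
Snell's law: 1.022 sin 42.0° = 1.292 sin θ_r → sin θ_r = 0.529, cos θ_r = 0.848.
Minimum at m = 0: t = λ / (4 n cos θ_r) = 698 / (4 × 1.292 × 0.848) = 159 nm.

159 nm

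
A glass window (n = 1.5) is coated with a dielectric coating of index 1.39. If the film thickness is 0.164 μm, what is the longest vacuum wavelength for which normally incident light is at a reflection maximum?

456 nm

At the upper boundary (n = 1.0 to n = 1.39) the reflected ray undergoes a half-wave phase shift.
Bottom surface (1.39 → 1.5): reflection off a higher-index medium gives a half-wave phase shift.
The two reflections carry the same phase change, so no net offset.
With no net inversion, constructive interference in reflection requires 2 n t = m λ.
λ = 2 n t / m. The longest wavelength is m = 1: λ = 2 × 1.39 × 164 / 1.00 = 456 nm.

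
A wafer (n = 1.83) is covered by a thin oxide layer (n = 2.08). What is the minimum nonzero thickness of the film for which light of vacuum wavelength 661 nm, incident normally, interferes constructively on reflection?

79.4 nm

Top surface (1.0 → 2.08): reflection off a higher-index medium gives a half-wave phase shift.
At the lower boundary (n = 2.08 to n = 1.83) the reflected ray undergoes no phase shift.
The two reflections differ by half a wavelength.
For bright reflection here: 2 n t = (m + ½) λ.
Minimum at m = 0: t = λ / (4 n) = 661 / (4 × 2.08) = 79.4 nm.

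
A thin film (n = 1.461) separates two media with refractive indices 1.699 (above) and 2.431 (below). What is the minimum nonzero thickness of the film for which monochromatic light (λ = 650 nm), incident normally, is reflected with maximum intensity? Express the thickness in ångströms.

1112 Å

Top surface (1.699 → 1.461): reflection off a lower-index medium gives no phase shift.
At the lower boundary (n = 1.461 to n = 2.431) the reflected ray undergoes a half-wave phase shift.
The two reflections differ by half a wavelength.
For strong reflection here: 2 n t = (m + ½) λ.
Minimum at m = 0: t = λ / (4 n) = 650 / (4 × 1.461) = 111 nm.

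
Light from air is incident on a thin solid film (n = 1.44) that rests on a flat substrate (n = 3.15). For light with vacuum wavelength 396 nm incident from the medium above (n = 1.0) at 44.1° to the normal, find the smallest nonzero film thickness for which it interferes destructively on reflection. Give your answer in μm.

0.0785 μm

Ray reflecting at the top interface goes from n = 1.0 toward n = 1.44: a half-wave phase shift.
Ray reflecting at the bottom interface goes from n = 1.44 toward n = 3.15: a half-wave phase shift.
The two reflections carry the same phase change, so no net offset.
With no net inversion, destructive interference in reflection requires 2 n t cos θ_r = (m + ½) λ.
Snell's law: 1.0 sin 44.1° = 1.44 sin θ_r → sin θ_r = 0.483, cos θ_r = 0.875.
Minimum at m = 0: t = λ / (4 n cos θ_r) = 396 / (4 × 1.44 × 0.875) = 78.5 nm.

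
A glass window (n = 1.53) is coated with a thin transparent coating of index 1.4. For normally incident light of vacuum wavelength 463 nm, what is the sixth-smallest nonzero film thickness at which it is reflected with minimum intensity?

909 nm

At the upper boundary (n = 1.0 to n = 1.4) the reflected ray undergoes a half-wave phase shift.
Bottom surface (1.4 → 1.53): reflection off a higher-index medium gives a half-wave phase shift.
The two reflections carry the same phase change, so no net offset.
For weak reflection here: 2 n t = (m + ½) λ.
The sixth-smallest nonzero thickness corresponds to m = 5: t = (m + ½) λ / (2 n) = 5.50 × 463 / (2 × 1.4) = 909 nm.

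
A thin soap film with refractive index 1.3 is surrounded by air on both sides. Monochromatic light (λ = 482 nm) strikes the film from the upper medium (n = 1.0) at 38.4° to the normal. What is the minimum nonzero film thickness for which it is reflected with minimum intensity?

Ray reflecting at the top interface goes from n = 1.0 toward n = 1.3: a half-wave phase shift.
Bottom surface (1.3 → 1.0): reflection off a lower-index medium gives no phase shift.
The two reflections differ by half a wavelength.
With one net inversion, destructive interference in reflection requires 2 n t cos θ_r = m λ.
Snell's law: 1.0 sin 38.4° = 1.3 sin θ_r → sin θ_r = 0.478, cos θ_r = 0.878.
Minimum nonzero at m = 1: t = λ / (2 n cos θ_r) = 482 / (2 × 1.3 × 0.878) = 211 nm.

211 nm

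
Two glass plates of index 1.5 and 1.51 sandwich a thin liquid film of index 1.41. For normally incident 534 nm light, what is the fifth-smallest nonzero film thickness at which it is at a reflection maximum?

Top surface (1.5 → 1.41): reflection off a lower-index medium gives no phase shift.
At the lower boundary (n = 1.41 to n = 1.51) the reflected ray undergoes a half-wave phase shift.
The two reflections differ by half a wavelength.
With one net inversion, constructive interference in reflection requires 2 n t = (m + ½) λ.
The fifth-smallest nonzero thickness corresponds to m = 4: t = (m + ½) λ / (2 n) = 4.50 × 534 / (2 × 1.41) = 852 nm.

852 nm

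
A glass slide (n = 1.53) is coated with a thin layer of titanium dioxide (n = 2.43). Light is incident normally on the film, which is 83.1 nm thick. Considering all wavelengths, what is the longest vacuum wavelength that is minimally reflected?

404 nm

Top surface (1.0 → 2.43): reflection off a higher-index medium gives a half-wave phase shift.
At the lower boundary (n = 2.43 to n = 1.53) the reflected ray undergoes no phase shift.
The two reflections differ by half a wavelength.
For dark reflection here: 2 n t = m λ.
λ = 2 n t / m. The longest wavelength is m = 1: λ = 2 × 2.43 × 83.1 / 1.00 = 404 nm.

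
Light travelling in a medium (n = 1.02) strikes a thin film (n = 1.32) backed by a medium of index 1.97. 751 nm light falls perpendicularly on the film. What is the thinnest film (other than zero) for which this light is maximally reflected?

Ray reflecting at the top interface goes from n = 1.02 toward n = 1.32: a half-wave phase shift.
Bottom surface (1.32 → 1.97): reflection off a higher-index medium gives a half-wave phase shift.
Zero or two π shifts → no net half-wave offset.
So the condition for constructive reflection is 2 n t = m λ.
Minimum nonzero at m = 1: t = λ / (2 n) = 751 / (2 × 1.32) = 284 nm.

284 nm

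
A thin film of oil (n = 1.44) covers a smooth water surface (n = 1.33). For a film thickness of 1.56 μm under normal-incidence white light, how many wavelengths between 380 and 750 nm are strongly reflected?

At the upper boundary (n = 1.0 to n = 1.44) the reflected ray undergoes a half-wave phase shift.
At the lower boundary (n = 1.44 to n = 1.33) the reflected ray undergoes no phase shift.
The two reflections differ by half a wavelength.
With one net inversion, constructive interference in reflection requires 2 n t = (m + ½) λ.
λ = 2 n t / (m + ½) = 4493 / (m + ½) nm.
m=5: 817 nm (IR); m=6: 691 nm (visible); m=7: 599 nm (visible); m=8: 529 nm (visible); m=9: 473 nm (visible); m=10: 428 nm (visible); m=11: 391 nm (visible); m=12: 359 nm (UV).

6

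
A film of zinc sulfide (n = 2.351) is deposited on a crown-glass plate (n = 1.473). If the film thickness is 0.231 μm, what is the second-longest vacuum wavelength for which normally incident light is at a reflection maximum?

Top surface (1.0 → 2.351): reflection off a higher-index medium gives a half-wave phase shift.
Ray reflecting at the bottom interface goes from n = 2.351 toward n = 1.473: no phase shift.
The two reflections differ by half a wavelength.
With one net inversion, constructive interference in reflection requires 2 n t = (m + ½) λ.
λ = 2 n t / (m + ½). The second-longest wavelength is m = 1: λ = 2 × 2.351 × 231 / 1.50 = 724 nm.

724 nm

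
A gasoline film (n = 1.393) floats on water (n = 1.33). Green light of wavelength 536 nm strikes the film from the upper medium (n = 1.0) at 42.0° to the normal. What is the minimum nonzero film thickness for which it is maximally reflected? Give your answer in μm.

At the upper boundary (n = 1.0 to n = 1.393) the reflected ray undergoes a half-wave phase shift.
Ray reflecting at the bottom interface goes from n = 1.393 toward n = 1.33: no phase shift.
Exactly one π shift → a net half-wave offset.
With one net inversion, constructive interference in reflection requires 2 n t cos θ_r = (m + ½) λ.
Snell's law: 1.0 sin 42.0° = 1.393 sin θ_r → sin θ_r = 0.480, cos θ_r = 0.877.
Minimum at m = 0: t = λ / (4 n cos θ_r) = 536 / (4 × 1.393 × 0.877) = 110 nm.

0.110 μm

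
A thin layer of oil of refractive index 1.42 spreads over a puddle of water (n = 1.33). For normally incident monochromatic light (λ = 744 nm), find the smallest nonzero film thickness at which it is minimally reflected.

262 nm

At the upper boundary (n = 1.0 to n = 1.42) the reflected ray undergoes a half-wave phase shift.
At the lower boundary (n = 1.42 to n = 1.33) the reflected ray undergoes no phase shift.
Exactly one π shift → a net half-wave offset.
For weak reflection here: 2 n t = m λ.
Minimum nonzero at m = 1: t = λ / (2 n) = 744 / (2 × 1.42) = 262 nm.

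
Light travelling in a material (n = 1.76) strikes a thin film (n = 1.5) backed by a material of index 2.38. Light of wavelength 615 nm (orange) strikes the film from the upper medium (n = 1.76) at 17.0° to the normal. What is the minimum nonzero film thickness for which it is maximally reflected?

Ray reflecting at the top interface goes from n = 1.76 toward n = 1.5: no phase shift.
Bottom surface (1.5 → 2.38): reflection off a higher-index medium gives a half-wave phase shift.
Net: one phase inversion between the two reflected rays.
With one net inversion, constructive interference in reflection requires 2 n t cos θ_r = (m + ½) λ.
Snell's law: 1.76 sin 17.0° = 1.5 sin θ_r → sin θ_r = 0.343, cos θ_r = 0.939.
Minimum at m = 0: t = λ / (4 n cos θ_r) = 615 / (4 × 1.5 × 0.939) = 109 nm.

109 nm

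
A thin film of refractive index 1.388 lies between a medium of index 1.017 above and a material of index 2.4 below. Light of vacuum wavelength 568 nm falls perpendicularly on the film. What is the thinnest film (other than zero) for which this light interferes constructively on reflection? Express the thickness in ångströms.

2046 Å

Ray reflecting at the top interface goes from n = 1.017 toward n = 1.388: a half-wave phase shift.
Ray reflecting at the bottom interface goes from n = 1.388 toward n = 2.4: a half-wave phase shift.
The two reflections carry the same phase change, so no net offset.
For maximum reflection here: 2 n t = m λ.
Minimum nonzero at m = 1: t = λ / (2 n) = 568 / (2 × 1.388) = 205 nm.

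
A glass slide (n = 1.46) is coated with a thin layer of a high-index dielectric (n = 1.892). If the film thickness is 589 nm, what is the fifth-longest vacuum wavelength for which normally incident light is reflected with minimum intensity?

446 nm

Top surface (1.0 → 1.892): reflection off a higher-index medium gives a half-wave phase shift.
Ray reflecting at the bottom interface goes from n = 1.892 toward n = 1.46: no phase shift.
Net: one phase inversion between the two reflected rays.
For minimum reflection here: 2 n t = m λ.
λ = 2 n t / m. The fifth-longest wavelength is m = 5: λ = 2 × 1.892 × 589 / 5.00 = 446 nm.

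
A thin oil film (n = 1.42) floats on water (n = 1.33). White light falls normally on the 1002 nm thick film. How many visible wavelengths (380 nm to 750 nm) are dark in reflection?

At the upper boundary (n = 1.0 to n = 1.42) the reflected ray undergoes a half-wave phase shift.
Bottom surface (1.42 → 1.33): reflection off a lower-index medium gives no phase shift.
Net: one phase inversion between the two reflected rays.
So the condition for destructive reflection is 2 n t = m λ.
λ = 2 n t / m = 2846 / m nm.
m=3: 949 nm (IR); m=4: 711 nm (visible); m=5: 569 nm (visible); m=6: 474 nm (visible); m=7: 407 nm (visible); m=8: 356 nm (UV).

4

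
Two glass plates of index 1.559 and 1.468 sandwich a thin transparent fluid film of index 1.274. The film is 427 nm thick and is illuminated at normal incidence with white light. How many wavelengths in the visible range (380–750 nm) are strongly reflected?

2

Ray reflecting at the top interface goes from n = 1.559 toward n = 1.274: no phase shift.
Ray reflecting at the bottom interface goes from n = 1.274 toward n = 1.468: a half-wave phase shift.
Net: one phase inversion between the two reflected rays.
With one net inversion, constructive interference in reflection requires 2 n t = (m + ½) λ.
λ = 2 n t / (m + ½) = 1088 / (m + ½) nm.
m=0: 2176 nm (IR); m=1: 725 nm (visible); m=2: 435 nm (visible); m=3: 311 nm (UV).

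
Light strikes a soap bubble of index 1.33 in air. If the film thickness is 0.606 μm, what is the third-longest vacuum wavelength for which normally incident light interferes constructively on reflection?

645 nm

Top surface (1.0 → 1.33): reflection off a higher-index medium gives a half-wave phase shift.
At the lower boundary (n = 1.33 to n = 1.0) the reflected ray undergoes no phase shift.
Exactly one π shift → a net half-wave offset.
With one net inversion, constructive interference in reflection requires 2 n t = (m + ½) λ.
λ = 2 n t / (m + ½). The third-longest wavelength is m = 2: λ = 2 × 1.33 × 606 / 2.50 = 645 nm.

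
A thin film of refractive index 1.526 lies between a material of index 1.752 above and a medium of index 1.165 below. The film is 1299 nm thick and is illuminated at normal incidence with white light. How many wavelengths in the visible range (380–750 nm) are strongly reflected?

5

Ray reflecting at the top interface goes from n = 1.752 toward n = 1.526: no phase shift.
At the lower boundary (n = 1.526 to n = 1.165) the reflected ray undergoes no phase shift.
Zero or two π shifts → no net half-wave offset.
So the condition for constructive reflection is 2 n t = m λ.
λ = 2 n t / m = 3965 / m nm.
m=5: 793 nm (IR); m=6: 661 nm (visible); m=7: 566 nm (visible); m=8: 496 nm (visible); m=9: 441 nm (visible); m=10: 396 nm (visible); m=11: 360 nm (UV).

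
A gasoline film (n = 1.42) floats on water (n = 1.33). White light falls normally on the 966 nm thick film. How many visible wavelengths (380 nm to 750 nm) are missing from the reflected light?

Top surface (1.0 → 1.42): reflection off a higher-index medium gives a half-wave phase shift.
Ray reflecting at the bottom interface goes from n = 1.42 toward n = 1.33: no phase shift.
Net: one phase inversion between the two reflected rays.
With one net inversion, destructive interference in reflection requires 2 n t = m λ.
λ = 2 n t / m = 2743 / m nm.
m=3: 914 nm (IR); m=4: 686 nm (visible); m=5: 549 nm (visible); m=6: 457 nm (visible); m=7: 392 nm (visible); m=8: 343 nm (UV).

4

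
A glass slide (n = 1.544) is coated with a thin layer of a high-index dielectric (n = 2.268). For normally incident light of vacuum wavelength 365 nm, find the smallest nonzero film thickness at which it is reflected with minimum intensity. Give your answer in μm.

Top surface (1.0 → 2.268): reflection off a higher-index medium gives a half-wave phase shift.
Bottom surface (2.268 → 1.544): reflection off a lower-index medium gives no phase shift.
Exactly one π shift → a net half-wave offset.
For weak reflection here: 2 n t = m λ.
Minimum nonzero at m = 1: t = λ / (2 n) = 365 / (2 × 2.268) = 80.5 nm.

0.0805 μm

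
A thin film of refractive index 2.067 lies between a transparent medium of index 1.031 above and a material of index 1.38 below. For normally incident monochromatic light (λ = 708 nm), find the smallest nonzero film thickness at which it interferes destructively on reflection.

Top surface (1.031 → 2.067): reflection off a higher-index medium gives a half-wave phase shift.
Bottom surface (2.067 → 1.38): reflection off a lower-index medium gives no phase shift.
Net: one phase inversion between the two reflected rays.
For dark reflection here: 2 n t = m λ.
Minimum nonzero at m = 1: t = λ / (2 n) = 708 / (2 × 2.067) = 171 nm.

171 nm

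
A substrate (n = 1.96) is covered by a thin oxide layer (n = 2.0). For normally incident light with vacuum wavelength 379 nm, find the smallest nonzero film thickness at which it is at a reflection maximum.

At the upper boundary (n = 1.0 to n = 2.0) the reflected ray undergoes a half-wave phase shift.
At the lower boundary (n = 2.0 to n = 1.96) the reflected ray undergoes no phase shift.
Net: one phase inversion between the two reflected rays.
With one net inversion, constructive interference in reflection requires 2 n t = (m + ½) λ.
Minimum at m = 0: t = λ / (4 n) = 379 / (4 × 2.0) = 47.4 nm.

47.4 nm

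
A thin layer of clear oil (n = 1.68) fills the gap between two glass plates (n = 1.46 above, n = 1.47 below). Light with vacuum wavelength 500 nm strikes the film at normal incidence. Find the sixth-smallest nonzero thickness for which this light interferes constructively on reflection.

818 nm

At the upper boundary (n = 1.46 to n = 1.68) the reflected ray undergoes a half-wave phase shift.
At the lower boundary (n = 1.68 to n = 1.47) the reflected ray undergoes no phase shift.
Net: one phase inversion between the two reflected rays.
With one net inversion, constructive interference in reflection requires 2 n t = (m + ½) λ.
The sixth-smallest nonzero thickness corresponds to m = 5: t = (m + ½) λ / (2 n) = 5.50 × 500 / (2 × 1.68) = 818 nm.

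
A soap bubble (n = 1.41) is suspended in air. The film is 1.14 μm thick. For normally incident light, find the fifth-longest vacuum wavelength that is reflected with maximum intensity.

Ray reflecting at the top interface goes from n = 1.0 toward n = 1.41: a half-wave phase shift.
At the lower boundary (n = 1.41 to n = 1.0) the reflected ray undergoes no phase shift.
Net: one phase inversion between the two reflected rays.
So the condition for constructive reflection is 2 n t = (m + ½) λ.
λ = 2 n t / (m + ½). The fifth-longest wavelength is m = 4: λ = 2 × 1.41 × 1140 / 4.50 = 714 nm.

714 nm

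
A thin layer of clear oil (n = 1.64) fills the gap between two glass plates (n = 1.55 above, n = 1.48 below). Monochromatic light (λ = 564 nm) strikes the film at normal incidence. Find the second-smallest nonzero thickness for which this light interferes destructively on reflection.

Top surface (1.55 → 1.64): reflection off a higher-index medium gives a half-wave phase shift.
Ray reflecting at the bottom interface goes from n = 1.64 toward n = 1.48: no phase shift.
The two reflections differ by half a wavelength.
For weak reflection here: 2 n t = m λ.
The second-smallest nonzero thickness corresponds to m = 2: t = m λ / (2 n) = 2.00 × 564 / (2 × 1.64) = 344 nm.

344 nm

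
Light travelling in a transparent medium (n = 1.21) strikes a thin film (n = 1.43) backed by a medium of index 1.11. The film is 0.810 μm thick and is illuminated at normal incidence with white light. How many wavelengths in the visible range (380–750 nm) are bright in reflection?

Top surface (1.21 → 1.43): reflection off a higher-index medium gives a half-wave phase shift.
Ray reflecting at the bottom interface goes from n = 1.43 toward n = 1.11: no phase shift.
Exactly one π shift → a net half-wave offset.
With one net inversion, constructive interference in reflection requires 2 n t = (m + ½) λ.
λ = 2 n t / (m + ½) = 2317 / (m + ½) nm.
m=2: 927 nm (IR); m=3: 662 nm (visible); m=4: 515 nm (visible); m=5: 421 nm (visible); m=6: 356 nm (UV).

3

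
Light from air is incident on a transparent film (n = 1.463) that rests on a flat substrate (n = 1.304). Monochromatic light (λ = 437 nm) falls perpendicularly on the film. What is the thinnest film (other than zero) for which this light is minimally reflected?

At the upper boundary (n = 1.0 to n = 1.463) the reflected ray undergoes a half-wave phase shift.
Ray reflecting at the bottom interface goes from n = 1.463 toward n = 1.304: no phase shift.
Exactly one π shift → a net half-wave offset.
With one net inversion, destructive interference in reflection requires 2 n t = m λ.
Minimum nonzero at m = 1: t = λ / (2 n) = 437 / (2 × 1.463) = 149 nm.

149 nm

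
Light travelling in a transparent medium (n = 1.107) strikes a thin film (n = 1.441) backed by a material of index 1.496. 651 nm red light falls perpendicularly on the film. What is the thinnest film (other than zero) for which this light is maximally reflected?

226 nm

At the upper boundary (n = 1.107 to n = 1.441) the reflected ray undergoes a half-wave phase shift.
Ray reflecting at the bottom interface goes from n = 1.441 toward n = 1.496: a half-wave phase shift.
Net: no relative phase inversion (both shifts match).
For strong reflection here: 2 n t = m λ.
Minimum nonzero at m = 1: t = λ / (2 n) = 651 / (2 × 1.441) = 226 nm.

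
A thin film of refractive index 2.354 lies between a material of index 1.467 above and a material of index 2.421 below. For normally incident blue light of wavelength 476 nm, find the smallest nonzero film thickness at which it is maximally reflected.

Ray reflecting at the top interface goes from n = 1.467 toward n = 2.354: a half-wave phase shift.
Bottom surface (2.354 → 2.421): reflection off a higher-index medium gives a half-wave phase shift.
The two reflections carry the same phase change, so no net offset.
For bright reflection here: 2 n t = m λ.
Minimum nonzero at m = 1: t = λ / (2 n) = 476 / (2 × 2.354) = 101 nm.

101 nm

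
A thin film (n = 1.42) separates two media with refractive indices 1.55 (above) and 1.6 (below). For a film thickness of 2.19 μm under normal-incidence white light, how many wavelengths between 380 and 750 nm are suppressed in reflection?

Top surface (1.55 → 1.42): reflection off a lower-index medium gives no phase shift.
Ray reflecting at the bottom interface goes from n = 1.42 toward n = 1.6: a half-wave phase shift.
Net: one phase inversion between the two reflected rays.
For dark reflection here: 2 n t = m λ.
λ = 2 n t / m = 6220 / m nm.
m=8: 777 nm (IR); m=9: 691 nm (visible); m=10: 622 nm (visible); m=11: 565 nm (visible); m=12: 518 nm (visible); m=13: 478 nm (visible); m=14: 444 nm (visible); m=15: 415 nm (visible); m=16: 389 nm (visible); m=17: 366 nm (UV).

8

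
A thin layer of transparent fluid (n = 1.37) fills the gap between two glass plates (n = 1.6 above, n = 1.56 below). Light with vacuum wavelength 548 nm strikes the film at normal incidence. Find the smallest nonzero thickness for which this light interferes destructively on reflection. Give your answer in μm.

At the upper boundary (n = 1.6 to n = 1.37) the reflected ray undergoes no phase shift.
Ray reflecting at the bottom interface goes from n = 1.37 toward n = 1.56: a half-wave phase shift.
The two reflections differ by half a wavelength.
So the condition for destructive reflection is 2 n t = m λ.
The smallest nonzero thickness corresponds to m = 1: t = m λ / (2 n) = 1.00 × 548 / (2 × 1.37) = 200 nm.

0.200 μm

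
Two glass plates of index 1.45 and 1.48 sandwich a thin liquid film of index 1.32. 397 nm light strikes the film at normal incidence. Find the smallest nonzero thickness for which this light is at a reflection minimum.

150 nm

At the upper boundary (n = 1.45 to n = 1.32) the reflected ray undergoes no phase shift.
Bottom surface (1.32 → 1.48): reflection off a higher-index medium gives a half-wave phase shift.
Net: one phase inversion between the two reflected rays.
With one net inversion, destructive interference in reflection requires 2 n t = m λ.
The smallest nonzero thickness corresponds to m = 1: t = m λ / (2 n) = 1.00 × 397 / (2 × 1.32) = 150 nm.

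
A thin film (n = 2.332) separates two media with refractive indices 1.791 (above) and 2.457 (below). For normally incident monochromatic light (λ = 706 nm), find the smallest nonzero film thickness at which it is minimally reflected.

75.7 nm

Top surface (1.791 → 2.332): reflection off a higher-index medium gives a half-wave phase shift.
Bottom surface (2.332 → 2.457): reflection off a higher-index medium gives a half-wave phase shift.
Zero or two π shifts → no net half-wave offset.
So the condition for destructive reflection is 2 n t = (m + ½) λ.
Minimum at m = 0: t = λ / (4 n) = 706 / (4 × 2.332) = 75.7 nm.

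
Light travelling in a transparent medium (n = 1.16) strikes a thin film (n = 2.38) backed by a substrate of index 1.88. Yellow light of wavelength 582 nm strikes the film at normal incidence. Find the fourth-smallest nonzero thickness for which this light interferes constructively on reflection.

Ray reflecting at the top interface goes from n = 1.16 toward n = 2.38: a half-wave phase shift.
Bottom surface (2.38 → 1.88): reflection off a lower-index medium gives no phase shift.
The two reflections differ by half a wavelength.
For maximum reflection here: 2 n t = (m + ½) λ.
The fourth-smallest nonzero thickness corresponds to m = 3: t = (m + ½) λ / (2 n) = 3.50 × 582 / (2 × 2.38) = 428 nm.

428 nm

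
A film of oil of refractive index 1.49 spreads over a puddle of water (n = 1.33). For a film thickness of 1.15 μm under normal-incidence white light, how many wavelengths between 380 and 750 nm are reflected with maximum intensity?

Top surface (1.0 → 1.49): reflection off a higher-index medium gives a half-wave phase shift.
At the lower boundary (n = 1.49 to n = 1.33) the reflected ray undergoes no phase shift.
Net: one phase inversion between the two reflected rays.
So the condition for constructive reflection is 2 n t = (m + ½) λ.
λ = 2 n t / (m + ½) = 3427 / (m + ½) nm.
m=4: 762 nm (IR); m=5: 623 nm (visible); m=6: 527 nm (visible); m=7: 457 nm (visible); m=8: 403 nm (visible); m=9: 361 nm (UV).

4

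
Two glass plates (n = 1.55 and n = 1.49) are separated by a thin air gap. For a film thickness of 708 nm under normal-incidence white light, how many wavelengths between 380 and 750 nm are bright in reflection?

Ray reflecting at the top interface goes from n = 1.55 toward n = 1.0: no phase shift.
At the lower boundary (n = 1.0 to n = 1.49) the reflected ray undergoes a half-wave phase shift.
The two reflections differ by half a wavelength.
So the condition for constructive reflection is 2 n t = (m + ½) λ.
λ = 2 n t / (m + ½) = 1416 / (m + ½) nm.
m=1: 944 nm (IR); m=2: 566 nm (visible); m=3: 405 nm (visible); m=4: 315 nm (UV).

2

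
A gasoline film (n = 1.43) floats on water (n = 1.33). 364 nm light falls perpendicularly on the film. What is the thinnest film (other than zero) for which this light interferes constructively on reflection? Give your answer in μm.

0.0636 μm

Ray reflecting at the top interface goes from n = 1.0 toward n = 1.43: a half-wave phase shift.
Ray reflecting at the bottom interface goes from n = 1.43 toward n = 1.33: no phase shift.
The two reflections differ by half a wavelength.
For maximum reflection here: 2 n t = (m + ½) λ.
Minimum at m = 0: t = λ / (4 n) = 364 / (4 × 1.43) = 63.6 nm.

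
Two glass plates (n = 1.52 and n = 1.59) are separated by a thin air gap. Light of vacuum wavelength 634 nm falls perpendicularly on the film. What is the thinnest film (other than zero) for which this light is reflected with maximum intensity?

159 nm

At the upper boundary (n = 1.52 to n = 1.0) the reflected ray undergoes no phase shift.
Ray reflecting at the bottom interface goes from n = 1.0 toward n = 1.59: a half-wave phase shift.
Exactly one π shift → a net half-wave offset.
So the condition for constructive reflection is 2 n t = (m + ½) λ.
Minimum at m = 0: t = λ / (4 n) = 634 / (4 × 1.0) = 159 nm.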